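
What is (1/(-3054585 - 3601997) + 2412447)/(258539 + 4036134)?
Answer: 16058651276153/28587842987686 ≈ 0.56173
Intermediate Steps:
(1/(-3054585 - 3601997) + 2412447)/(258539 + 4036134) = (1/(-6656582) + 2412447)/4294673 = (-1/6656582 + 2412447)*(1/4294673) = (16058651276153/6656582)*(1/4294673) = 16058651276153/28587842987686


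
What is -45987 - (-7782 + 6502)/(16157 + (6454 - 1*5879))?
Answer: -192363301/4183 ≈ -45987.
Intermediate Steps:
-45987 - (-7782 + 6502)/(16157 + (6454 - 1*5879)) = -45987 - (-1280)/(16157 + (6454 - 5879)) = -45987 - (-1280)/(16157 + 575) = -45987 - (-1280)/16732 = -45987 - 1*(-320/4183) = -45987 + 320/4183 = -192363301/4183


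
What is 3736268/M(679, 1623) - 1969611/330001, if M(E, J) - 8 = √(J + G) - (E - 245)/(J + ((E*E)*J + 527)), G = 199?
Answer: -394626509704893513227533448557/23201962779089763324343827 + 1045987891596778154689366*√1822/492161355431130036789 ≈ 73710.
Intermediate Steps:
M(E, J) = 8 + √(199 + J) - (-245 + E)/(527 + J + J*E²) (M(E, J) = 8 + (√(J + 199) - (E - 245)/(J + ((E*E)*J + 527))) = 8 + (√(199 + J) - (-245 + E)/(J + (E²*J + 527))) = 8 + (√(199 + J) - (-245 + E)/(J + (J*E² + 527))) = 8 + (√(199 + J) - (-245 + E)/(J + (527 + J*E²))) = 8 + (√(199 + J) - (-245 + E)/(527 + J + J*E²)) = 8 + √(199 + J) - (-245 + E)/(527 + J + J*E²))
3736268/M(679, 1623) - 1969611/330001 = 3736268/(((4461 - 1*679 + 8*1623 + 527*√(199 + 1623) + 1623*√(199 + 1623) + 8*1623*679² + 1623*679²*√(199 + 1623))/(527 + 1623 + 1623*679²))) - 1969611/330001 = 3736268/(((4461 - 679 + 12984 + 527*√1822 + 1623*√1822 + 8*1623*461041 + 1623*461041*√1822)/(527 + 1623 + 1623*461041))) - 1969611*1/330001 = 3736268/(((4461 - 679 + 12984 + 527*√1822 + 1623*√1822 + 5986156344 + 748269543*√1822)/(527 + 1623 + 748269543))) - 281373/47143 = 3736268/(((5986173110 + 748271693*√1822)/748271693)) - 281373/47143 = 3736268/(5986173110/748271693 + √1822) - 281373/47143 = -281373/47143 + 3736268/(5986173110/748271693 + √1822)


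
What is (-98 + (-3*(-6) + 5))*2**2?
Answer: -300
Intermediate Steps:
(-98 + (-3*(-6) + 5))*2**2 = (-98 + (18 + 5))*4 = (-98 + 23)*4 = -75*4 = -300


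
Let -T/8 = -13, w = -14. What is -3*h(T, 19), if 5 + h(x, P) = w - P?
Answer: 114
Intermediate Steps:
T = 104 (T = -8*(-13) = 104)
h(x, P) = -19 - P (h(x, P) = -5 + (-14 - P) = -19 - P)
-3*h(T, 19) = -3*(-19 - 1*19) = -3*(-19 - 19) = -3*(-38) = 114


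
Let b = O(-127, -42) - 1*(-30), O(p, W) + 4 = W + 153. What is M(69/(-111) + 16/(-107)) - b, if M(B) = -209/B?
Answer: 409170/3053 ≈ 134.02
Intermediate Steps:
O(p, W) = 149 + W (O(p, W) = -4 + (W + 153) = -4 + (153 + W) = 149 + W)
b = 137 (b = (149 - 42) - 1*(-30) = 107 + 30 = 137)
M(69/(-111) + 16/(-107)) - b = -209/(69/(-111) + 16/(-107)) - 1*137 = -209/(69*(-1/111) + 16*(-1/107)) - 137 = -209/(-23/37 - 16/107) - 137 = -209/(-3053/3959) - 137 = -209*(-3959/3053) - 137 = 827431/3053 - 137 = 409170/3053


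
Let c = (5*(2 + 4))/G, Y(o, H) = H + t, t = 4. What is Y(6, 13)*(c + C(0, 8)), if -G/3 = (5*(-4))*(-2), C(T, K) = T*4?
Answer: -17/4 ≈ -4.2500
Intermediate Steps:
C(T, K) = 4*T
G = -120 (G = -3*5*(-4)*(-2) = -(-60)*(-2) = -3*40 = -120)
Y(o, H) = 4 + H (Y(o, H) = H + 4 = 4 + H)
c = -¼ (c = (5*(2 + 4))/(-120) = (5*6)*(-1/120) = 30*(-1/120) = -¼ ≈ -0.25000)
Y(6, 13)*(c + C(0, 8)) = (4 + 13)*(-¼ + 4*0) = 17*(-¼ + 0) = 17*(-¼) = -17/4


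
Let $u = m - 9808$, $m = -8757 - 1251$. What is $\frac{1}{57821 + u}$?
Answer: $\frac{1}{38005} \approx 2.6312 \cdot 10^{-5}$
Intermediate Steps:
$m = -10008$
$u = -19816$ ($u = -10008 - 9808 = -19816$)
$\frac{1}{57821 + u} = \frac{1}{57821 - 19816} = \frac{1}{38005}$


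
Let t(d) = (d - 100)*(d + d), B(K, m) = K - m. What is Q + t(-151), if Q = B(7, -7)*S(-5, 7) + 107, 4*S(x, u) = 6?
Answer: 75930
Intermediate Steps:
S(x, u) = 3/2 (S(x, u) = (¼)*6 = 3/2)
t(d) = 2*d*(-100 + d) (t(d) = (-100 + d)*(2*d) = 2*d*(-100 + d))
Q = 128 (Q = (7 - 1*(-7))*(3/2) + 107 = (7 + 7)*(3/2) + 107 = 14*(3/2) + 107 = 21 + 107 = 128)
Q + t(-151) = 128 + 2*(-151)*(-100 - 151) = 128 + 2*(-151)*(-251) = 128 + 75802 = 75930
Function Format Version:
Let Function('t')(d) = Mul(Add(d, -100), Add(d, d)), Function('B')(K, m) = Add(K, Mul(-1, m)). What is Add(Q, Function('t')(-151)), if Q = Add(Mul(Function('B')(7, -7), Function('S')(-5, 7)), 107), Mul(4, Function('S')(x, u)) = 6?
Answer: 75930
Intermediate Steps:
Function('S')(x, u) = Rational(3, 2) (Function('S')(x, u) = Mul(Rational(1, 4), 6) = Rational(3, 2))
Function('t')(d) = Mul(2, d, Add(-100, d)) (Function('t')(d) = Mul(Add(-100, d), Mul(2, d)) = Mul(2, d, Add(-100, d)))
Q = 128 (Q = Add(Mul(Add(7, Mul(-1, -7)), Rational(3, 2)), 107) = Add(Mul(Add(7, 7), Rational(3, 2)), 107) = Add(Mul(14, Rational(3, 2)), 107) = Add(21, 107) = 128)
Add(Q, Function('t')(-151)) = Add(128, Mul(2, -151, Add(-100, -151))) = Add(128, Mul(2, -151, -251)) = Add(128, 75802) = 75930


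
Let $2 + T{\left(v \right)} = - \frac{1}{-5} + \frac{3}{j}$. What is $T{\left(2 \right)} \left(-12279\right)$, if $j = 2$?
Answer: $\frac{36837}{10} \approx 3683.7$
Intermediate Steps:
$T{\left(v \right)} = - \frac{3}{10}$ ($T{\left(v \right)} = -2 + \left(- \frac{1}{-5} + \frac{3}{2}\right) = -2 + \left(\left(-1\right) \left(- \frac{1}{5}\right) + 3 \cdot \frac{1}{2}\right) = -2 + \left(\frac{1}{5} + \frac{3}{2}\right) = -2 + \frac{17}{10} = - \frac{3}{10}$)
$T{\left(2 \right)} \left(-12279\right) = \left(- \frac{3}{10}\right) \left(-12279\right) = \frac{36837}{10}$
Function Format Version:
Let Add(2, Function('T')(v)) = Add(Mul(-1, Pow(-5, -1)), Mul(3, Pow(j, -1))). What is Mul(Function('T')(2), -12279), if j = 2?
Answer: Rational(36837, 10) ≈ 3683.7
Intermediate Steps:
Function('T')(v) = Rational(-3, 10) (Function('T')(v) = Add(-2, Add(Mul(-1, Pow(-5, -1)), Mul(3, Pow(2, -1)))) = Add(-2, Add(Mul(-1, Rational(-1, 5)), Mul(3, Rational(1, 2)))) = Add(-2, Add(Rational(1, 5), Rational(3, 2))) = Add(-2, Rational(17, 10)) = Rational(-3, 10))
Mul(Function('T')(2), -12279) = Mul(Rational(-3, 10), -12279) = Rational(36837, 10)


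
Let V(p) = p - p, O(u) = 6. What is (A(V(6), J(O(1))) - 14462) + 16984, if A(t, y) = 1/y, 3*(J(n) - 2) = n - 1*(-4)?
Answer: 40355/16 ≈ 2522.2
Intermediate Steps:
J(n) = 10/3 + n/3 (J(n) = 2 + (n - 1*(-4))/3 = 2 + (n + 4)/3 = 2 + (4 + n)/3 = 2 + (4/3 + n/3) = 10/3 + n/3)
V(p) = 0
(A(V(6), J(O(1))) - 14462) + 16984 = (1/(10/3 + (⅓)*6) - 14462) + 16984 = (1/(10/3 + 2) - 14462) + 16984 = (1/(16/3) - 14462) + 16984 = (3/16 - 14462) + 16984 = -231389/16 + 16984 = 40355/16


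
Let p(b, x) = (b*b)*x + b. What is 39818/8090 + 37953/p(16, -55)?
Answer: 42160097/18962960 ≈ 2.2233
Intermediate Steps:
p(b, x) = b + x*b**2 (p(b, x) = b**2*x + b = x*b**2 + b = b + x*b**2)
39818/8090 + 37953/p(16, -55) = 39818/8090 + 37953/((16*(1 + 16*(-55)))) = 39818*(1/8090) + 37953/((16*(1 - 880))) = 19909/4045 + 37953/((16*(-879))) = 19909/4045 + 37953/(-14064) = 19909/4045 + 37953*(-1/14064) = 19909/4045 - 12651/4688 = 42160097/18962960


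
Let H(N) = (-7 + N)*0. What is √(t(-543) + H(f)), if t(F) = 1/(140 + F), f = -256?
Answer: I*√403/403 ≈ 0.049814*I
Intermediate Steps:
H(N) = 0
√(t(-543) + H(f)) = √(1/(140 - 543) + 0) = √(1/(-403) + 0) = √(-1/403 + 0) = √(-1/403) = I*√403/403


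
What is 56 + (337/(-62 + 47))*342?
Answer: -38138/5 ≈ -7627.6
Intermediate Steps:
56 + (337/(-62 + 47))*342 = 56 + (337/(-15))*342 = 56 + (337*(-1/15))*342 = 56 - 337/15*342 = 56 - 38418/5 = -38138/5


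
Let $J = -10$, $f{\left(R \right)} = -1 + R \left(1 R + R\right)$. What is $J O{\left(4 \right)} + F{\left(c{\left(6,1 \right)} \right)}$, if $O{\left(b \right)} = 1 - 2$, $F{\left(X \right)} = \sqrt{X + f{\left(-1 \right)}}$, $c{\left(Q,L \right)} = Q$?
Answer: $10 + \sqrt{7} \approx 12.646$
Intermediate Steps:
$f{\left(R \right)} = -1 + 2 R^{2}$ ($f{\left(R \right)} = -1 + R \left(R + R\right) = -1 + R 2 R = -1 + 2 R^{2}$)
$F{\left(X \right)} = \sqrt{1 + X}$ ($F{\left(X \right)} = \sqrt{X - \left(1 - 2 \left(-1\right)^{2}\right)} = \sqrt{X + \left(-1 + 2 \cdot 1\right)} = \sqrt{X + \left(-1 + 2\right)} = \sqrt{X + 1} = \sqrt{1 + X}$)
$O{\left(b \right)} = -1$
$J O{\left(4 \right)} + F{\left(c{\left(6,1 \right)} \right)} = \left(-10\right) \left(-1\right) + \sqrt{1 + 6} = 10 + \sqrt{7}$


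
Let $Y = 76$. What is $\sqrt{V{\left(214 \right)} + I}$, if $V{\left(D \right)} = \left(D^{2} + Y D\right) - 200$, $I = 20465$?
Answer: $5 \sqrt{3293} \approx 286.92$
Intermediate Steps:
$V{\left(D \right)} = -200 + D^{2} + 76 D$ ($V{\left(D \right)} = \left(D^{2} + 76 D\right) - 200 = -200 + D^{2} + 76 D$)
$\sqrt{V{\left(214 \right)} + I} = \sqrt{\left(-200 + 214^{2} + 76 \cdot 214\right) + 20465} = \sqrt{\left(-200 + 45796 + 16264\right) + 20465} = \sqrt{61860 + 20465} = \sqrt{82325} = 5 \sqrt{3293}$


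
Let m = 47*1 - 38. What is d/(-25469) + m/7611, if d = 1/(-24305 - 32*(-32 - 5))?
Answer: 1766608784/1493960016213 ≈ 0.0011825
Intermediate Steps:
m = 9 (m = 47 - 38 = 9)
d = -1/23121 (d = 1/(-24305 - 32*(-37)) = 1/(-24305 + 1184) = 1/(-23121) = -1/23121 ≈ -4.3251e-5)
d/(-25469) + m/7611 = -1/23121/(-25469) + 9/7611 = -1/23121*(-1/25469) + 9*(1/7611) = 1/588868749 + 3/2537 = 1766608784/1493960016213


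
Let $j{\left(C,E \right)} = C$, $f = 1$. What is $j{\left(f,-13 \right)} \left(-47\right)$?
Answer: $-47$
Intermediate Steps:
$j{\left(f,-13 \right)} \left(-47\right) = 1 \left(-47\right) = -47$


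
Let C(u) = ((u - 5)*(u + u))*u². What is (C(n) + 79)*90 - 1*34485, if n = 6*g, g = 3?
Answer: 13619505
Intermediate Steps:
n = 18 (n = 6*3 = 18)
C(u) = 2*u³*(-5 + u) (C(u) = ((-5 + u)*(2*u))*u² = (2*u*(-5 + u))*u² = 2*u³*(-5 + u))
(C(n) + 79)*90 - 1*34485 = (2*18³*(-5 + 18) + 79)*90 - 1*34485 = (2*5832*13 + 79)*90 - 34485 = (151632 + 79)*90 - 34485 = 151711*90 - 34485 = 13653990 - 34485 = 13619505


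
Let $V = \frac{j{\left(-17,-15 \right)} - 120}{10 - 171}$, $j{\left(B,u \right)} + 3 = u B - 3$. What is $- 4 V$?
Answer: $\frac{516}{161} \approx 3.205$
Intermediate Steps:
$j{\left(B,u \right)} = -6 + B u$ ($j{\left(B,u \right)} = -3 + \left(u B - 3\right) = -3 + \left(B u - 3\right) = -3 + \left(-3 + B u\right) = -6 + B u$)
$V = - \frac{129}{161}$ ($V = \frac{\left(-6 - -255\right) - 120}{10 - 171} = \frac{\left(-6 + 255\right) - 120}{-161} = \left(249 - 120\right) \left(- \frac{1}{161}\right) = 129 \left(- \frac{1}{161}\right) = - \frac{129}{161} \approx -0.80124$)
$- 4 V = \left(-4\right) \left(- \frac{129}{161}\right) = \frac{516}{161}$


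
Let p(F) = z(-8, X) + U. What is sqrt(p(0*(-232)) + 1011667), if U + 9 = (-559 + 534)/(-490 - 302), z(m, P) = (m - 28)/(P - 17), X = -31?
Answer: sqrt(17627142610)/132 ≈ 1005.8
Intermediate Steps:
z(m, P) = (-28 + m)/(-17 + P)
U = -7103/792 (U = -9 + (-559 + 534)/(-490 - 302) = -9 - 25/(-792) = -9 - 25*(-1/792) = -9 + 25/792 = -7103/792 ≈ -8.9684)
p(F) = -6509/792 (p(F) = (-28 - 8)/(-17 - 31) - 7103/792 = -36/(-48) - 7103/792 = -1/48*(-36) - 7103/792 = 3/4 - 7103/792 = -6509/792)
sqrt(p(0*(-232)) + 1011667) = sqrt(-6509/792 + 1011667) = sqrt(801233755/792) = sqrt(17627142610)/132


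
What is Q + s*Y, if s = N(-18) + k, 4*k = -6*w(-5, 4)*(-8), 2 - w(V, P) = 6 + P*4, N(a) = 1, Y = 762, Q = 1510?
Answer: -180608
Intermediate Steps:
w(V, P) = -4 - 4*P (w(V, P) = 2 - (6 + P*4) = 2 - (6 + 4*P) = 2 + (-6 - 4*P) = -4 - 4*P)
k = -240 (k = (-6*(-4 - 4*4)*(-8))/4 = (-6*(-4 - 16)*(-8))/4 = (-6*(-20)*(-8))/4 = (120*(-8))/4 = (¼)*(-960) = -240)
s = -239 (s = 1 - 240 = -239)
Q + s*Y = 1510 - 239*762 = 1510 - 182118 = -180608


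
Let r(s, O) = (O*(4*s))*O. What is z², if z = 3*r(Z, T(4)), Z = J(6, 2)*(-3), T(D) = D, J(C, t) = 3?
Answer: 2985984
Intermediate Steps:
Z = -9 (Z = 3*(-3) = -9)
r(s, O) = 4*s*O² (r(s, O) = (4*O*s)*O = 4*s*O²)
z = -1728 (z = 3*(4*(-9)*4²) = 3*(4*(-9)*16) = 3*(-576) = -1728)
z² = (-1728)² = 2985984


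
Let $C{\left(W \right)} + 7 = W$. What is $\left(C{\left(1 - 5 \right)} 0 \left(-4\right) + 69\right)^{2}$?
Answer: $4761$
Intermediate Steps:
$C{\left(W \right)} = -7 + W$
$\left(C{\left(1 - 5 \right)} 0 \left(-4\right) + 69\right)^{2} = \left(\left(-7 + \left(1 - 5\right)\right) 0 \left(-4\right) + 69\right)^{2} = \left(\left(-7 - 4\right) 0 \left(-4\right) + 69\right)^{2} = \left(\left(-11\right) 0 \left(-4\right) + 69\right)^{2} = \left(0 \left(-4\right) + 69\right)^{2} = \left(0 + 69\right)^{2} = 69^{2} = 4761$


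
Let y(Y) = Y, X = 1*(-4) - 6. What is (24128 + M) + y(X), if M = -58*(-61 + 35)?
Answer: 25626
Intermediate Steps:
X = -10 (X = -4 - 6 = -10)
M = 1508 (M = -58*(-26) = 1508)
(24128 + M) + y(X) = (24128 + 1508) - 10 = 25636 - 10 = 25626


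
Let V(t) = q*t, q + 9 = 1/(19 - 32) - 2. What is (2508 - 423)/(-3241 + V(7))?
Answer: -27105/43141 ≈ -0.62829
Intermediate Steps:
q = -144/13 (q = -9 + (1/(19 - 32) - 2) = -9 + (1/(-13) - 2) = -9 + (-1/13 - 2) = -9 - 27/13 = -144/13 ≈ -11.077)
V(t) = -144*t/13
(2508 - 423)/(-3241 + V(7)) = (2508 - 423)/(-3241 - 144/13*7) = 2085/(-3241 - 1008/13) = 2085/(-43141/13) = 2085*(-13/43141) = -27105/43141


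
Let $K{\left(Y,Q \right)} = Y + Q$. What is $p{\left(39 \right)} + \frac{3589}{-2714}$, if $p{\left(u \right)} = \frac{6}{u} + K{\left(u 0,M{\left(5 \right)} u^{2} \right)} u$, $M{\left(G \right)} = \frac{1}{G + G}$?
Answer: $\frac{523120167}{88205} \approx 5930.7$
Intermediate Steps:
$M{\left(G \right)} = \frac{1}{2 G}$
$K{\left(Y,Q \right)} = Q + Y$
$p{\left(u \right)} = \frac{6}{u} + \frac{u^{3}}{10}$ ($p{\left(u \right)} = \frac{6}{u} + \left(\frac{1}{2 \cdot 5} u^{2} + u 0\right) u = \frac{6}{u} + \left(\frac{1}{2} \cdot \frac{1}{5} u^{2} + 0\right) u = \frac{6}{u} + \left(\frac{u^{2}}{10} + 0\right) u = \frac{6}{u} + \frac{u^{2}}{10} u = \frac{6}{u} + \frac{u^{3}}{10}$)
$p{\left(39 \right)} + \frac{3589}{-2714} = \frac{60 + 39^{4}}{10 \cdot 39} + \frac{3589}{-2714} = \frac{1}{10} \cdot \frac{1}{39} \left(60 + 2313441\right) + 3589 \left(- \frac{1}{2714}\right) = \frac{1}{10} \cdot \frac{1}{39} \cdot 2313501 - \frac{3589}{2714} = \frac{771167}{130} - \frac{3589}{2714} = \frac{523120167}{88205}$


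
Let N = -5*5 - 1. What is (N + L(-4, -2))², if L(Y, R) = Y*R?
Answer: 324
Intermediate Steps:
L(Y, R) = R*Y
N = -26 (N = -25 - 1 = -26)
(N + L(-4, -2))² = (-26 - 2*(-4))² = (-26 + 8)² = (-18)² = 324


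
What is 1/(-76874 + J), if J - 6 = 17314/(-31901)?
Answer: -31901/2452183382 ≈ -1.3009e-5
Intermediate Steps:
J = 174092/31901 (J = 6 + 17314/(-31901) = 6 + 17314*(-1/31901) = 6 - 17314/31901 = 174092/31901 ≈ 5.4573)
1/(-76874 + J) = 1/(-76874 + 174092/31901) = 1/(-2452183382/31901) = -31901/2452183382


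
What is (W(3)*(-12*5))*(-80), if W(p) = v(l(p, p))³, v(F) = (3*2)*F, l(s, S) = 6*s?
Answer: 6046617600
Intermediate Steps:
v(F) = 6*F
W(p) = 46656*p³ (W(p) = (6*(6*p))³ = (36*p)³ = 46656*p³)
(W(3)*(-12*5))*(-80) = ((46656*3³)*(-12*5))*(-80) = ((46656*27)*(-60))*(-80) = (1259712*(-60))*(-80) = -75582720*(-80) = 6046617600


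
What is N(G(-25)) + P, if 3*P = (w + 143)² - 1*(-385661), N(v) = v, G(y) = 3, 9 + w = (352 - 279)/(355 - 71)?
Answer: 10853473387/80656 ≈ 1.3457e+5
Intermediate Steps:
w = -2483/284 (w = -9 + (352 - 279)/(355 - 71) = -9 + 73/284 = -2483/284 ≈ -8.7430)
P = 10853231419/80656 (P = ((-2483/284 + 143)² - 1*(-385661))/3 = ((38129/284)² + 385661)/3 = (1453820641/80656 + 385661)/3 = (⅓)*(32559694257/80656) = 10853231419/80656 ≈ 1.3456e+5)
N(G(-25)) + P = 3 + 10853231419/80656 = 10853473387/80656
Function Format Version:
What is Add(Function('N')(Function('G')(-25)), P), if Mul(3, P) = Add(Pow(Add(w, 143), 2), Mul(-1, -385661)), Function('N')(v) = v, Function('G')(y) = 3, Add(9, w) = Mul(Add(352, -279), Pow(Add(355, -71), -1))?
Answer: Rational(10853473387, 80656) ≈ 1.3457e+5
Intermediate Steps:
w = Rational(-2483, 284) (w = Add(-9, Mul(Add(352, -279), Pow(Add(355, -71), -1))) = Add(-9, Mul(73, Pow(284, -1))) = Add(-9, Mul(73, Rational(1, 284))) = Add(-9, Rational(73, 284)) = Rational(-2483, 284) ≈ -8.7430)
P = Rational(10853231419, 80656) (P = Mul(Rational(1, 3), Add(Pow(Add(Rational(-2483, 284), 143), 2), Mul(-1, -385661))) = Mul(Rational(1, 3), Add(Pow(Rational(38129, 284), 2), 385661)) = Mul(Rational(1, 3), Add(Rational(1453820641, 80656), 385661)) = Mul(Rational(1, 3), Rational(32559694257, 80656)) = Rational(10853231419, 80656) ≈ 1.3456e+5)
Add(Function('N')(Function('G')(-25)), P) = Add(3, Rational(10853231419, 80656)) = Rational(10853473387, 80656)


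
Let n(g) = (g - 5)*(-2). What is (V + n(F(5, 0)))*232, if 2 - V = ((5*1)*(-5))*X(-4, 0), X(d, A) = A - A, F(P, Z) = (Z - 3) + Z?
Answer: 4176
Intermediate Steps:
F(P, Z) = -3 + 2*Z (F(P, Z) = (-3 + Z) + Z = -3 + 2*Z)
X(d, A) = 0
n(g) = 10 - 2*g (n(g) = (-5 + g)*(-2) = 10 - 2*g)
V = 2 (V = 2 - (5*1)*(-5)*0 = 2 - 5*(-5)*0 = 2 - (-25)*0 = 2 - 1*0 = 2 + 0 = 2)
(V + n(F(5, 0)))*232 = (2 + (10 - 2*(-3 + 2*0)))*232 = (2 + (10 - 2*(-3 + 0)))*232 = (2 + (10 - 2*(-3)))*232 = (2 + (10 + 6))*232 = (2 + 16)*232 = 18*232 = 4176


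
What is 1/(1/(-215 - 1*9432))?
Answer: -9647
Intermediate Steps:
1/(1/(-215 - 1*9432)) = 1/(1/(-215 - 9432)) = 1/(1/(-9647)) = 1/(-1/9647) = -9647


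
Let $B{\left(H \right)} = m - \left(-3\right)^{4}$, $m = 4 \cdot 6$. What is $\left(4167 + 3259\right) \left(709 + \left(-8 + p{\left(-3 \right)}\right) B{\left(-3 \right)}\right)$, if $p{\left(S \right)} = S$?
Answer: $9921136$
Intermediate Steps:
$m = 24$
$B{\left(H \right)} = -57$ ($B{\left(H \right)} = 24 - \left(-3\right)^{4} = 24 - 81 = -57$)
$\left(4167 + 3259\right) \left(709 + \left(-8 + p{\left(-3 \right)}\right) B{\left(-3 \right)}\right) = \left(4167 + 3259\right) \left(709 + \left(-8 - 3\right) \left(-57\right)\right) = 7426 \left(709 - -627\right) = 7426 \left(709 + 627\right) = 7426 \cdot 1336 = 9921136$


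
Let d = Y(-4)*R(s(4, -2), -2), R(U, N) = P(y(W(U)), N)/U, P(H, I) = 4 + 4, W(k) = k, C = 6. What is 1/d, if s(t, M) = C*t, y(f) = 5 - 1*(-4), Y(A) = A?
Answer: -¾ ≈ -0.75000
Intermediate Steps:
y(f) = 9 (y(f) = 5 + 4 = 9)
s(t, M) = 6*t
P(H, I) = 8
R(U, N) = 8/U
d = -4/3 (d = -32/(6*4) = -32/24 = -4*⅓ = -4/3 ≈ -1.3333)
1/d = 1/(-4/3) = -¾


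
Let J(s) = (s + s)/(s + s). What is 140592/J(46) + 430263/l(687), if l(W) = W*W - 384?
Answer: 22100502861/157195 ≈ 1.4059e+5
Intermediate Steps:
l(W) = -384 + W² (l(W) = W² - 384 = -384 + W²)
J(s) = 1 (J(s) = (2*s)/((2*s)) = (2*s)*(1/(2*s)) = 1)
140592/J(46) + 430263/l(687) = 140592/1 + 430263/(-384 + 687²) = 140592*1 + 430263/(-384 + 471969) = 140592 + 430263/471585 = 140592 + 430263*(1/471585) = 140592 + 143421/157195 = 22100502861/157195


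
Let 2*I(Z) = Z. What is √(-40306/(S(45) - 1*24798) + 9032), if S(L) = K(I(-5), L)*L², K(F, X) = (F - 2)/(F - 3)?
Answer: √585361439780286/254553 ≈ 95.046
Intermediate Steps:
I(Z) = Z/2
K(F, X) = (-2 + F)/(-3 + F)
S(L) = 9*L²/11 (S(L) = ((-2 + (½)*(-5))/(-3 + (½)*(-5)))*L² = ((-2 - 5/2)/(-3 - 5/2))*L² = (-9/2/(-11/2))*L² = (-2/11*(-9/2))*L² = 9*L²/11)
√(-40306/(S(45) - 1*24798) + 9032) = √(-40306/((9/11)*45² - 1*24798) + 9032) = √(-40306/((9/11)*2025 - 24798) + 9032) = √(-40306/(18225/11 - 24798) + 9032) = √(-40306/(-254553/11) + 9032) = √(-40306*(-11/254553) + 9032) = √(443366/254553 + 9032) = √(2299566062/254553) = √585361439780286/254553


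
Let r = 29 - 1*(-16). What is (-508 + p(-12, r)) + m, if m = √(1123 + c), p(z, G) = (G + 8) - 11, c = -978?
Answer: -466 + √145 ≈ -453.96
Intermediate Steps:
r = 45 (r = 29 + 16 = 45)
p(z, G) = -3 + G (p(z, G) = (8 + G) - 11 = -3 + G)
m = √145 (m = √(1123 - 978) = √145 ≈ 12.042)
(-508 + p(-12, r)) + m = (-508 + (-3 + 45)) + √145 = (-508 + 42) + √145 = -466 + √145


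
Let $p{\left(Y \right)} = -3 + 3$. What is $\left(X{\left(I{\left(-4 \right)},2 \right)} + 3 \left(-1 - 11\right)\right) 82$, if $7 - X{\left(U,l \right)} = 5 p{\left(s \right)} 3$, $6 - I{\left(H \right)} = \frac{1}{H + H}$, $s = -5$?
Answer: $-2378$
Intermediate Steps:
$I{\left(H \right)} = 6 - \frac{1}{2 H}$ ($I{\left(H \right)} = 6 - \frac{1}{H + H} = 6 - \frac{1}{2 H}$)
$p{\left(Y \right)} = 0$
$X{\left(U,l \right)} = 7$ ($X{\left(U,l \right)} = 7 - 5 \cdot 0 \cdot 3 = 7 - 0 \cdot 3 = 7 - 0 = 7 + 0 = 7$)
$\left(X{\left(I{\left(-4 \right)},2 \right)} + 3 \left(-1 - 11\right)\right) 82 = \left(7 + 3 \left(-1 - 11\right)\right) 82 = \left(7 + 3 \left(-12\right)\right) 82 = \left(7 - 36\right) 82 = \left(-29\right) 82 = -2378$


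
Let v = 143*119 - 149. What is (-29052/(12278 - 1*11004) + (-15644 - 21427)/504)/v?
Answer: -491037/85959328 ≈ -0.0057124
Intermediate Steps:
v = 16868 (v = 17017 - 149 = 16868)
(-29052/(12278 - 1*11004) + (-15644 - 21427)/504)/v = (-29052/(12278 - 1*11004) + (-15644 - 21427)/504)/16868 = (-29052/(12278 - 11004) - 37071*1/504)*(1/16868) = (-29052/1274 - 4119/56)*(1/16868) = (-29052*1/1274 - 4119/56)*(1/16868) = (-14526/637 - 4119/56)*(1/16868) = -491037/5096*1/16868 = -491037/85959328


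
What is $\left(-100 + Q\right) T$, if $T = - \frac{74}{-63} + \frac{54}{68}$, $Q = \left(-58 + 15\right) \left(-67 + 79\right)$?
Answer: $- \frac{185548}{153} \approx -1212.7$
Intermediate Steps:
$Q = -516$ ($Q = \left(-43\right) 12 = -516$)
$T = \frac{4217}{2142}$ ($T = \left(-74\right) \left(- \frac{1}{63}\right) + 54 \cdot \frac{1}{68} = \frac{74}{63} + \frac{27}{34} = \frac{4217}{2142} \approx 1.9687$)
$\left(-100 + Q\right) T = \left(-100 - 516\right) \frac{4217}{2142} = \left(-616\right) \frac{4217}{2142} = - \frac{185548}{153}$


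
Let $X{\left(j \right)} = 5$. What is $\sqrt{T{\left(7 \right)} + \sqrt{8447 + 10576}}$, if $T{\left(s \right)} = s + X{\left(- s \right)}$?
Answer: $\sqrt{12 + \sqrt{19023}} \approx 12.244$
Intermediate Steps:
$T{\left(s \right)} = 5 + s$ ($T{\left(s \right)} = s + 5 = 5 + s$)
$\sqrt{T{\left(7 \right)} + \sqrt{8447 + 10576}} = \sqrt{\left(5 + 7\right) + \sqrt{8447 + 10576}} = \sqrt{12 + \sqrt{19023}}$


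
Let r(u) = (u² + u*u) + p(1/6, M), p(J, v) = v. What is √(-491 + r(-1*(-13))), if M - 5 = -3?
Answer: I*√151 ≈ 12.288*I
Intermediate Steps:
M = 2 (M = 5 - 3 = 2)
r(u) = 2 + 2*u² (r(u) = (u² + u*u) + 2 = (u² + u²) + 2 = 2*u² + 2 = 2 + 2*u²)
√(-491 + r(-1*(-13))) = √(-491 + (2 + 2*(-1*(-13))²)) = √(-491 + (2 + 2*13²)) = √(-491 + (2 + 2*169)) = √(-491 + (2 + 338)) = √(-491 + 340) = √(-151) = I*√151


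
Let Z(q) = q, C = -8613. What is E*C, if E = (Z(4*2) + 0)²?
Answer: -551232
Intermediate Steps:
E = 64 (E = (4*2 + 0)² = (8 + 0)² = 8² = 64)
E*C = 64*(-8613) = -551232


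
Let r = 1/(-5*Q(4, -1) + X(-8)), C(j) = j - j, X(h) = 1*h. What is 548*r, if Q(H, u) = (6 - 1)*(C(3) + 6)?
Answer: -274/79 ≈ -3.4684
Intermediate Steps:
X(h) = h
C(j) = 0
Q(H, u) = 30 (Q(H, u) = (6 - 1)*(0 + 6) = 5*6 = 30)
r = -1/158 (r = 1/(-5*30 - 8) = 1/(-150 - 8) = 1/(-158) = -1/158 ≈ -0.0063291)
548*r = 548*(-1/158) = -274/79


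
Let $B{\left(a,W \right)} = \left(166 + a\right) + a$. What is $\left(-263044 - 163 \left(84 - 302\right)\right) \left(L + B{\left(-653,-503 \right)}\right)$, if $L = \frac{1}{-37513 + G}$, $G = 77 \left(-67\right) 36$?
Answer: $\frac{57899061079310}{223237} \approx 2.5936 \cdot 10^{8}$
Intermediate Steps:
$G = -185724$ ($G = \left(-5159\right) 36 = -185724$)
$B{\left(a,W \right)} = 166 + 2 a$
$L = - \frac{1}{223237}$ ($L = \frac{1}{-37513 - 185724} = \frac{1}{-223237} = - \frac{1}{223237} \approx -4.4795 \cdot 10^{-6}$)
$\left(-263044 - 163 \left(84 - 302\right)\right) \left(L + B{\left(-653,-503 \right)}\right) = \left(-263044 - 163 \left(84 - 302\right)\right) \left(- \frac{1}{223237} + \left(166 + 2 \left(-653\right)\right)\right) = \left(-263044 - -35534\right) \left(- \frac{1}{223237} + \left(166 - 1306\right)\right) = \left(-263044 + 35534\right) \left(- \frac{1}{223237} - 1140\right) = \left(-227510\right) \left(- \frac{254490181}{223237}\right) = \frac{57899061079310}{223237}$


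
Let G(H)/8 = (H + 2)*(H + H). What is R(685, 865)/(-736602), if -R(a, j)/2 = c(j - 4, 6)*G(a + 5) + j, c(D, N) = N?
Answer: 45838945/368301 ≈ 124.46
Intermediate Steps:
G(H) = 16*H*(2 + H) (G(H) = 8*((H + 2)*(H + H)) = 8*((2 + H)*(2*H)) = 8*(2*H*(2 + H)) = 16*H*(2 + H))
R(a, j) = -2*j - 192*(5 + a)*(7 + a) (R(a, j) = -2*(6*(16*(a + 5)*(2 + (a + 5))) + j) = -2*(6*(16*(5 + a)*(2 + (5 + a))) + j) = -2*(6*(16*(5 + a)*(7 + a)) + j) = -2*(96*(5 + a)*(7 + a) + j) = -2*(j + 96*(5 + a)*(7 + a)) = -2*j - 192*(5 + a)*(7 + a))
R(685, 865)/(-736602) = (-2*865 - 192*(5 + 685)*(7 + 685))/(-736602) = (-1730 - 192*690*692)*(-1/736602) = (-1730 - 91676160)*(-1/736602) = -91677890*(-1/736602) = 45838945/368301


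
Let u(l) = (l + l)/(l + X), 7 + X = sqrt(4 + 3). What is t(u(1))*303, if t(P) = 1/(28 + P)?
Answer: 20200/1839 + 101*sqrt(7)/3678 ≈ 11.057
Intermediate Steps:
X = -7 + sqrt(7) (X = -7 + sqrt(4 + 3) = -7 + sqrt(7) ≈ -4.3542)
u(l) = 2*l/(-7 + l + sqrt(7)) (u(l) = (l + l)/(l + (-7 + sqrt(7))) = (2*l)/(-7 + l + sqrt(7)) = 2*l/(-7 + l + sqrt(7)))
t(u(1))*303 = 303/(28 + 2*1/(-7 + 1 + sqrt(7))) = 303/(28 + 2*1/(-6 + sqrt(7))) = 303/(28 + 2/(-6 + sqrt(7)))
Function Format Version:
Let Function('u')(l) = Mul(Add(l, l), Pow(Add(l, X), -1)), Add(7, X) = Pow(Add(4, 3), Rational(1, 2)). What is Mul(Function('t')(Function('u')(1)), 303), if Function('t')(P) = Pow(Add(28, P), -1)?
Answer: Add(Rational(20200, 1839), Mul(Rational(101, 3678), Pow(7, Rational(1, 2)))) ≈ 11.057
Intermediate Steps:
X = Add(-7, Pow(7, Rational(1, 2))) (X = Add(-7, Pow(Add(4, 3), Rational(1, 2))) = Add(-7, Pow(7, Rational(1, 2))) ≈ -4.3542)
Function('u')(l) = Mul(2, l, Pow(Add(-7, l, Pow(7, Rational(1, 2))), -1)) (Function('u')(l) = Mul(Add(l, l), Pow(Add(l, Add(-7, Pow(7, Rational(1, 2)))), -1)) = Mul(Mul(2, l), Pow(Add(-7, l, Pow(7, Rational(1, 2))), -1)) = Mul(2, l, Pow(Add(-7, l, Pow(7, Rational(1, 2))), -1)))
Mul(Function('t')(Function('u')(1)), 303) = Mul(Pow(Add(28, Mul(2, 1, Pow(Add(-7, 1, Pow(7, Rational(1, 2))), -1))), -1), 303) = Mul(Pow(Add(28, Mul(2, 1, Pow(Add(-6, Pow(7, Rational(1, 2))), -1))), -1), 303) = Mul(Pow(Add(28, Mul(2, Pow(Add(-6, Pow(7, Rational(1, 2))), -1))), -1), 303) = Mul(303, Pow(Add(28, Mul(2, Pow(Add(-6, Pow(7, Rational(1, 2))), -1))), -1))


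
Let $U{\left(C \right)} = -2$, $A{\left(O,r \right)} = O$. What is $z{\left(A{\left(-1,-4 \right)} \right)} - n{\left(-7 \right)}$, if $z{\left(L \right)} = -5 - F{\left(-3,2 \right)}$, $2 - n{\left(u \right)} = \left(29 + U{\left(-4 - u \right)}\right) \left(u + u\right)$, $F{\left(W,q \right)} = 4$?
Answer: $-389$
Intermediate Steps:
$n{\left(u \right)} = 2 - 54 u$ ($n{\left(u \right)} = 2 - \left(29 - 2\right) \left(u + u\right) = 2 - 27 \cdot 2 u = 2 - 54 u$)
$z{\left(L \right)} = -9$ ($z{\left(L \right)} = -5 - 4 = -9$)
$z{\left(A{\left(-1,-4 \right)} \right)} - n{\left(-7 \right)} = -9 - \left(2 - -378\right) = -9 - \left(2 + 378\right) = -9 - 380 = -389$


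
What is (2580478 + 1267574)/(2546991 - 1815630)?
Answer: 1282684/243787 ≈ 5.2615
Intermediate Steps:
(2580478 + 1267574)/(2546991 - 1815630) = 3848052/731361 = 3848052*(1/731361) = 1282684/243787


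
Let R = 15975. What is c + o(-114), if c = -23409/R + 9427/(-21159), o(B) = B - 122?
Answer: -8935272584/37557225 ≈ -237.91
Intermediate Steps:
o(B) = -122 + B
c = -71767484/37557225 (c = -23409/15975 + 9427/(-21159) = -23409*1/15975 + 9427*(-1/21159) = -2601/1775 - 9427/21159 = -71767484/37557225 ≈ -1.9109)
c + o(-114) = -71767484/37557225 + (-122 - 114) = -71767484/37557225 - 236 = -8935272584/37557225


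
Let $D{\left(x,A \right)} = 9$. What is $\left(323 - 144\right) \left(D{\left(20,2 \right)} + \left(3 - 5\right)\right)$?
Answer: $1253$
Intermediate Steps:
$\left(323 - 144\right) \left(D{\left(20,2 \right)} + \left(3 - 5\right)\right) = \left(323 - 144\right) \left(9 + \left(3 - 5\right)\right) = 179 \left(9 + \left(3 - 5\right)\right) = 179 \left(9 - 2\right) = 179 \cdot 7 = 1253$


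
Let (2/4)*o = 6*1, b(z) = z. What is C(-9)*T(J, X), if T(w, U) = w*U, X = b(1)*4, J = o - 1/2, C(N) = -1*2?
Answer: -92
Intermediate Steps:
C(N) = -2
o = 12 (o = 2*(6*1) = 2*6 = 12)
J = 23/2 (J = 12 - 1/2 = 23/2 ≈ 11.500)
X = 4 (X = 1*4 = 4)
T(w, U) = U*w
C(-9)*T(J, X) = -8*23/2 = -2*46 = -92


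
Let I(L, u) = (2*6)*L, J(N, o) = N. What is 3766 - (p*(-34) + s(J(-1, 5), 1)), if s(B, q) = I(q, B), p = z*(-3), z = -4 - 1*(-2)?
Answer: 3958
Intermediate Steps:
z = -2 (z = -4 + 2 = -2)
I(L, u) = 12*L
p = 6 (p = -2*(-3) = 6)
s(B, q) = 12*q
3766 - (p*(-34) + s(J(-1, 5), 1)) = 3766 - (6*(-34) + 12*1) = 3766 - (-204 + 12) = 3766 - 1*(-192) = 3766 + 192 = 3958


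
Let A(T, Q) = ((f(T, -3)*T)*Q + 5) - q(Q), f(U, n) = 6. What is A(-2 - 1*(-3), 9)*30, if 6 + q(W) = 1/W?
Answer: 5840/3 ≈ 1946.7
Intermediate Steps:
q(W) = -6 + 1/W
A(T, Q) = 11 - 1/Q + 6*Q*T (A(T, Q) = ((6*T)*Q + 5) - (-6 + 1/Q) = (6*Q*T + 5) + (6 - 1/Q) = (5 + 6*Q*T) + (6 - 1/Q) = 11 - 1/Q + 6*Q*T)
A(-2 - 1*(-3), 9)*30 = (11 - 1/9 + 6*9*(-2 - 1*(-3)))*30 = (11 - 1*1/9 + 6*9*(-2 + 3))*30 = (11 - 1/9 + 6*9*1)*30 = (11 - 1/9 + 54)*30 = (584/9)*30 = 5840/3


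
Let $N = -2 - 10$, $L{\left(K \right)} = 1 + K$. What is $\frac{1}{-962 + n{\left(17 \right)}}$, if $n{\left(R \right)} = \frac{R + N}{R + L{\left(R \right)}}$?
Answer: $- \frac{7}{6733} \approx -0.0010397$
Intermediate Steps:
$N = -12$ ($N = -2 - 10 = -12$)
$n{\left(R \right)} = \frac{-12 + R}{1 + 2 R}$ ($n{\left(R \right)} = \frac{R - 12}{R + \left(1 + R\right)} = \frac{-12 + R}{1 + 2 R}$)
$\frac{1}{-962 + n{\left(17 \right)}} = \frac{1}{-962 + \frac{-12 + 17}{1 + 2 \cdot 17}} = \frac{1}{-962 + \frac{1}{1 + 34} \cdot 5} = \frac{1}{-962 + \frac{1}{35} \cdot 5} = \frac{1}{-962 + \frac{1}{7}} = \frac{1}{- \frac{6733}{7}} = - \frac{7}{6733}$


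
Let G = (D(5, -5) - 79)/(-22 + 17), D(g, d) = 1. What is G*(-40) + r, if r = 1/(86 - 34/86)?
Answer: -2296901/3681 ≈ -623.99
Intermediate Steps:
r = 43/3681 (r = 1/(86 - 34*1/86) = 1/(86 - 17/43) = 1/(3681/43) = 43/3681 ≈ 0.011682)
G = 78/5 (G = (1 - 79)/(-22 + 17) = -78/(-5) = -78*(-⅕) = 78/5 ≈ 15.600)
G*(-40) + r = (78/5)*(-40) + 43/3681 = -624 + 43/3681 = -2296901/3681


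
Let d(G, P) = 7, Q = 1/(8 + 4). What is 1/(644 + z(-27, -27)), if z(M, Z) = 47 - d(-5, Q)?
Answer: 1/684 ≈ 0.0014620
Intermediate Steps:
Q = 1/12 ≈ 0.083333
z(M, Z) = 40 (z(M, Z) = 47 - 1*7 = 47 - 7 = 40)
1/(644 + z(-27, -27)) = 1/(644 + 40) = 1/684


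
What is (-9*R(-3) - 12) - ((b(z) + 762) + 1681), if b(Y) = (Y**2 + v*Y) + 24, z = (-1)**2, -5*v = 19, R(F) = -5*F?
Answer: -13056/5 ≈ -2611.2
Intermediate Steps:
v = -19/5 (v = -1/5*19 = -19/5 ≈ -3.8000)
z = 1
b(Y) = 24 + Y**2 - 19*Y/5 (b(Y) = (Y**2 - 19*Y/5) + 24 = 24 + Y**2 - 19*Y/5)
(-9*R(-3) - 12) - ((b(z) + 762) + 1681) = (-(-45)*(-3) - 12) - (((24 + 1**2 - 19/5*1) + 762) + 1681) = (-9*15 - 12) - (((24 + 1 - 19/5) + 762) + 1681) = (-135 - 12) - ((106/5 + 762) + 1681) = -147 - (3916/5 + 1681) = -147 - 1*12321/5 = -147 - 12321/5 = -13056/5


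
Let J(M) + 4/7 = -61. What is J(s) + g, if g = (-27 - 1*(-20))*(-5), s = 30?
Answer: -186/7 ≈ -26.571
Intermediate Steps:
J(M) = -431/7 (J(M) = -4/7 - 61 = -431/7)
g = 35 (g = (-27 + 20)*(-5) = -7*(-5) = 35)
J(s) + g = -431/7 + 35 = -186/7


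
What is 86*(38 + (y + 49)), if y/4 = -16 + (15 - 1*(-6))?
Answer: 9202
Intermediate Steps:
y = 20 (y = 4*(-16 + (15 - 1*(-6))) = 4*(-16 + (15 + 6)) = 4*(-16 + 21) = 4*5 = 20)
86*(38 + (y + 49)) = 86*(38 + (20 + 49)) = 86*(38 + 69) = 86*107 = 9202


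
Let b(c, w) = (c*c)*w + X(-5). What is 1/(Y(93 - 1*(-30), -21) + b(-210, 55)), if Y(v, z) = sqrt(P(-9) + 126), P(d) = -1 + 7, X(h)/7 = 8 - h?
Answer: 2425591/5883491699149 - 2*sqrt(33)/5883491699149 ≈ 4.1227e-7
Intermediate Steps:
X(h) = 56 - 7*h (X(h) = 7*(8 - h) = 56 - 7*h)
P(d) = 6
b(c, w) = 91 + w*c**2 (b(c, w) = (c*c)*w + (56 - 7*(-5)) = c**2*w + (56 + 35) = w*c**2 + 91 = 91 + w*c**2)
Y(v, z) = 2*sqrt(33) (Y(v, z) = sqrt(6 + 126) = sqrt(132) = 2*sqrt(33))
1/(Y(93 - 1*(-30), -21) + b(-210, 55)) = 1/(2*sqrt(33) + (91 + 55*(-210)**2)) = 1/(2*sqrt(33) + (91 + 55*44100)) = 1/(2*sqrt(33) + (91 + 2425500)) = 1/(2*sqrt(33) + 2425591) = 1/(2425591 + 2*sqrt(33))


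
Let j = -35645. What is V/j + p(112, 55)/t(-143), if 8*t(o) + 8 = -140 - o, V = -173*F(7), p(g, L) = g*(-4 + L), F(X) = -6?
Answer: -325767822/35645 ≈ -9139.2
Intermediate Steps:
V = 1038 (V = -173*(-6) = 1038)
t(o) = -37/2 - o/8 (t(o) = -1 + (-140 - o)/8 = -1 + (-35/2 - o/8) = -37/2 - o/8)
V/j + p(112, 55)/t(-143) = 1038/(-35645) + (112*(-4 + 55))/(-37/2 - 1/8*(-143)) = 1038*(-1/35645) + (112*51)/(-37/2 + 143/8) = -1038/35645 + 5712/(-5/8) = -1038/35645 + 5712*(-8/5) = -1038/35645 - 45696/5 = -325767822/35645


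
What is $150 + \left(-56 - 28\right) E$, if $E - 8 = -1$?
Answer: $-438$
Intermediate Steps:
$E = 7$ ($E = 8 - 1 = 7$)
$150 + \left(-56 - 28\right) E = 150 + \left(-56 - 28\right) 7 = 150 - 588 = -438$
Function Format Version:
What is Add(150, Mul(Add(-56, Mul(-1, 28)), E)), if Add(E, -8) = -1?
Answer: -438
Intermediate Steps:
E = 7 (E = Add(8, -1) = 7)
Add(150, Mul(Add(-56, Mul(-1, 28)), E)) = Add(150, Mul(Add(-56, Mul(-1, 28)), 7)) = Add(150, Mul(Add(-56, -28), 7)) = Add(150, Mul(-84, 7)) = Add(150, -588) = -438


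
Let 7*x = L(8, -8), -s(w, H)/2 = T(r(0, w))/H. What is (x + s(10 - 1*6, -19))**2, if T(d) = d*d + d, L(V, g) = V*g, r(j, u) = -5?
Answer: 876096/17689 ≈ 49.528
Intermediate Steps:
T(d) = d + d**2 (T(d) = d**2 + d = d + d**2)
s(w, H) = -40/H (s(w, H) = -2*(-5*(1 - 5))/H = -2*(-5*(-4))/H = -40/H)
x = -64/7 (x = (8*(-8))/7 = (1/7)*(-64) = -64/7 ≈ -9.1429)
(x + s(10 - 1*6, -19))**2 = (-64/7 - 40/(-19))**2 = (-64/7 - 40*(-1/19))**2 = (-64/7 + 40/19)**2 = (-936/133)**2 = 876096/17689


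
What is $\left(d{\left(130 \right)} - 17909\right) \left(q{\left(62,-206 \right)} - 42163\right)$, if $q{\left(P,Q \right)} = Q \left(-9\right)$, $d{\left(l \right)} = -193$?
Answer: $729673518$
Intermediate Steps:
$q{\left(P,Q \right)} = - 9 Q$
$\left(d{\left(130 \right)} - 17909\right) \left(q{\left(62,-206 \right)} - 42163\right) = \left(-193 - 17909\right) \left(\left(-9\right) \left(-206\right) - 42163\right) = - 18102 \left(1854 - 42163\right) = \left(-18102\right) \left(-40309\right) = 729673518$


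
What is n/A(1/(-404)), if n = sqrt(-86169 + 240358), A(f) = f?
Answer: -404*sqrt(154189) ≈ -1.5864e+5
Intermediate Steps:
n = sqrt(154189) ≈ 392.67
n/A(1/(-404)) = sqrt(154189)/(1/(-404)) = sqrt(154189)/(-1/404) = sqrt(154189)*(-404) = -404*sqrt(154189)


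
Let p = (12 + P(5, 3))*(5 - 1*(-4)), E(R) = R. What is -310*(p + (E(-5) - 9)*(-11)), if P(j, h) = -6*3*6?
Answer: 220100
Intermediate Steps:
P(j, h) = -108 (P(j, h) = -3*6*6 = -18*6 = -108)
p = -864 (p = (12 - 108)*(5 - 1*(-4)) = -96*(5 + 4) = -96*9 = -864)
-310*(p + (E(-5) - 9)*(-11)) = -310*(-864 + (-5 - 9)*(-11)) = -310*(-864 - 14*(-11)) = -310*(-864 + 154) = -310*(-710) = 220100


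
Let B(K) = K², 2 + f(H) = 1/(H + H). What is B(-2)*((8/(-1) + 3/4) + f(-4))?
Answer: -75/2 ≈ -37.500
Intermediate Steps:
f(H) = -2 + 1/(2*H) (f(H) = -2 + 1/(H + H) = -2 + 1/(2*H))
B(-2)*((8/(-1) + 3/4) + f(-4)) = (-2)²*((8/(-1) + 3/4) + (-2 + (½)/(-4))) = 4*((8*(-1) + 3*(¼)) + (-2 + (½)*(-¼))) = 4*((-8 + ¾) + (-2 - ⅛)) = 4*(-29/4 - 17/8) = 4*(-75/8) = -75/2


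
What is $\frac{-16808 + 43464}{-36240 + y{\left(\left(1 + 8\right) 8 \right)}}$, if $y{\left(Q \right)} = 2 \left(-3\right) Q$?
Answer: $- \frac{833}{1146} \approx -0.72688$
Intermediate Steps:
$y{\left(Q \right)} = - 6 Q$
$\frac{-16808 + 43464}{-36240 + y{\left(\left(1 + 8\right) 8 \right)}} = \frac{-16808 + 43464}{-36240 - 6 \left(1 + 8\right) 8} = \frac{26656}{-36240 - 6 \cdot 9 \cdot 8} = \frac{26656}{-36240 - 432} = \frac{26656}{-36672} = 26656 \left(- \frac{1}{36672}\right) = - \frac{833}{1146}$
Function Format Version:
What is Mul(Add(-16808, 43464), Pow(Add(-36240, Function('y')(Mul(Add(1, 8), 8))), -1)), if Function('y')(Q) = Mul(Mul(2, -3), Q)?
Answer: Rational(-833, 1146) ≈ -0.72688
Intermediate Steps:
Function('y')(Q) = Mul(-6, Q)
Mul(Add(-16808, 43464), Pow(Add(-36240, Function('y')(Mul(Add(1, 8), 8))), -1)) = Mul(Add(-16808, 43464), Pow(Add(-36240, Mul(-6, Mul(Add(1, 8), 8))), -1)) = Mul(26656, Pow(Add(-36240, Mul(-6, Mul(9, 8))), -1)) = Mul(26656, Pow(Add(-36240, Mul(-6, 72)), -1)) = Mul(26656, Pow(Add(-36240, -432), -1)) = Mul(26656, Pow(-36672, -1)) = Mul(26656, Rational(-1, 36672)) = Rational(-833, 1146)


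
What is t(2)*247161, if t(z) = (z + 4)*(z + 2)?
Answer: 5931864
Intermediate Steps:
t(z) = (2 + z)*(4 + z) (t(z) = (4 + z)*(2 + z) = (2 + z)*(4 + z))
t(2)*247161 = (8 + 2² + 6*2)*247161 = (8 + 4 + 12)*247161 = 24*247161 = 5931864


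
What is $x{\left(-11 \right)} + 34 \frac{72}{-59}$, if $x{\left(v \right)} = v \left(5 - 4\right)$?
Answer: $- \frac{3097}{59} \approx -52.492$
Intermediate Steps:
$x{\left(v \right)} = v$ ($x{\left(v \right)} = v 1 = v$)
$x{\left(-11 \right)} + 34 \frac{72}{-59} = -11 + 34 \frac{72}{-59} = -11 + 34 \cdot 72 \left(- \frac{1}{59}\right) = -11 + 34 \left(- \frac{72}{59}\right) = -11 - \frac{2448}{59} = - \frac{3097}{59}$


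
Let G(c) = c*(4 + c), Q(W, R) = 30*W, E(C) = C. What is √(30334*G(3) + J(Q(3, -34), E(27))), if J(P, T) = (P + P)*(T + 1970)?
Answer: √996474 ≈ 998.24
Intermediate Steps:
J(P, T) = 2*P*(1970 + T) (J(P, T) = (2*P)*(1970 + T) = 2*P*(1970 + T))
√(30334*G(3) + J(Q(3, -34), E(27))) = √(30334*(3*(4 + 3)) + 2*(30*3)*(1970 + 27)) = √(30334*(3*7) + 2*90*1997) = √(30334*21 + 359460) = √(637014 + 359460) = √996474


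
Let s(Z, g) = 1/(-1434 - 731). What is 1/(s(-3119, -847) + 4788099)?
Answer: 2165/10366234334 ≈ 2.0885e-7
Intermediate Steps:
s(Z, g) = -1/2165 (s(Z, g) = 1/(-2165) = -1/2165)
1/(s(-3119, -847) + 4788099) = 1/(-1/2165 + 4788099) = 1/(10366234334/2165) = 2165/10366234334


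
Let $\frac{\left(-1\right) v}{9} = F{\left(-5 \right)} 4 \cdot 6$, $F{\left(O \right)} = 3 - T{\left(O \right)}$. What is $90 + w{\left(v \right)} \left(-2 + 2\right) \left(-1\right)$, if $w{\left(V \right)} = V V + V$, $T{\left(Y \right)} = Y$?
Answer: $90$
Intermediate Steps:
$F{\left(O \right)} = 3 - O$
$v = -1728$ ($v = - 9 \left(3 - -5\right) 4 \cdot 6 = - 9 \left(3 + 5\right) 4 \cdot 6 = - 9 \cdot 8 \cdot 4 \cdot 6 = - 9 \cdot 32 \cdot 6 = \left(-9\right) 192 = -1728$)
$w{\left(V \right)} = V + V^{2}$ ($w{\left(V \right)} = V^{2} + V = V + V^{2}$)
$90 + w{\left(v \right)} \left(-2 + 2\right) \left(-1\right) = 90 + - 1728 \left(1 - 1728\right) \left(-2 + 2\right) \left(-1\right) = 90 + \left(-1728\right) \left(-1727\right) 0 \left(-1\right) = 90 + 2984256 \cdot 0 = 90 + 0 = 90$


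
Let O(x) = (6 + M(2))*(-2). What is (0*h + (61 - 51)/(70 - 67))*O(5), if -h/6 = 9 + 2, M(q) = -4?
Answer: -40/3 ≈ -13.333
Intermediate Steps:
h = -66 (h = -6*(9 + 2) = -6*11 = -66)
O(x) = -4 (O(x) = (6 - 4)*(-2) = 2*(-2) = -4)
(0*h + (61 - 51)/(70 - 67))*O(5) = (0*(-66) + (61 - 51)/(70 - 67))*(-4) = (0 + 10/3)*(-4) = (10/3)*(-4) = -40/3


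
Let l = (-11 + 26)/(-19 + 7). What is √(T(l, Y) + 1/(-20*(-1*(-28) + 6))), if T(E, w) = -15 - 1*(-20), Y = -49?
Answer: √577830/340 ≈ 2.2357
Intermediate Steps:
l = -5/4 (l = 15/(-12) = 15*(-1/12) = -5/4 ≈ -1.2500)
T(E, w) = 5 (T(E, w) = -15 + 20 = 5)
√(T(l, Y) + 1/(-20*(-1*(-28) + 6))) = √(5 + 1/(-20*(-1*(-28) + 6))) = √(5 + 1/(-20*(28 + 6))) = √(5 + 1/(-20*34)) = √(5 + 1/(-680)) = √(5 - 1/680) = √(3399/680) = √577830/340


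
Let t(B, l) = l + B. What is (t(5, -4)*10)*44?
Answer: 440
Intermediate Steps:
t(B, l) = B + l
(t(5, -4)*10)*44 = ((5 - 4)*10)*44 = (1*10)*44 = 10*44 = 440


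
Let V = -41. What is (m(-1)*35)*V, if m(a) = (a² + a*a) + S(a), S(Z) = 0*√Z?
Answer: -2870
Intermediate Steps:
S(Z) = 0
m(a) = 2*a² (m(a) = (a² + a*a) + 0 = (a² + a²) + 0 = 2*a² + 0 = 2*a²)
(m(-1)*35)*V = ((2*(-1)²)*35)*(-41) = ((2*1)*35)*(-41) = (2*35)*(-41) = 70*(-41) = -2870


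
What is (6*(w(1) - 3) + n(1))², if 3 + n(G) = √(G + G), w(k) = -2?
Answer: (-33 + √2)² ≈ 997.66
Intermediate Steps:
n(G) = -3 + √2*√G (n(G) = -3 + √(G + G) = -3 + √(2*G) = -3 + √2*√G)
(6*(w(1) - 3) + n(1))² = (6*(-2 - 3) + (-3 + √2*√1))² = (6*(-5) + (-3 + √2*1))² = (-30 + (-3 + √2))² = (-33 + √2)²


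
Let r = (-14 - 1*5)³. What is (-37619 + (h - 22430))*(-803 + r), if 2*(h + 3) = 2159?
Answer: 451847295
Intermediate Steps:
h = 2153/2 (h = -3 + (½)*2159 = -3 + 2159/2 = 2153/2 ≈ 1076.5)
r = -6859 (r = (-14 - 5)³ = (-19)³ = -6859)
(-37619 + (h - 22430))*(-803 + r) = (-37619 + (2153/2 - 22430))*(-803 - 6859) = (-37619 - 42707/2)*(-7662) = -117945/2*(-7662) = 451847295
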